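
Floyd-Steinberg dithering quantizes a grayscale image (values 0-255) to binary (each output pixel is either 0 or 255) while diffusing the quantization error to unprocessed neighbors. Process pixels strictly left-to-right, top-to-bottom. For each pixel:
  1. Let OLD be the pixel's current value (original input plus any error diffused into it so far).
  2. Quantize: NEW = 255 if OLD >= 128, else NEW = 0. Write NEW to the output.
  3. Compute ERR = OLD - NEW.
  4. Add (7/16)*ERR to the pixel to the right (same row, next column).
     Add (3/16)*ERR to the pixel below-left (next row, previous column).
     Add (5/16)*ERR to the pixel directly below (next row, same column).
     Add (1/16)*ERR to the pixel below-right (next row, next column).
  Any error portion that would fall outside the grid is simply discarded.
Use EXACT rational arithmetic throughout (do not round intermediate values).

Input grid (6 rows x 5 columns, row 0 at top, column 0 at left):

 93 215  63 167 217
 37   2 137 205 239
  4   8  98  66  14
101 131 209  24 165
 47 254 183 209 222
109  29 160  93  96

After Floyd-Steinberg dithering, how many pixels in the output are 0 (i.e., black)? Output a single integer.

(0,0): OLD=93 → NEW=0, ERR=93
(0,1): OLD=4091/16 → NEW=255, ERR=11/16
(0,2): OLD=16205/256 → NEW=0, ERR=16205/256
(0,3): OLD=797467/4096 → NEW=255, ERR=-247013/4096
(0,4): OLD=12492221/65536 → NEW=255, ERR=-4219459/65536
(1,0): OLD=16945/256 → NEW=0, ERR=16945/256
(1,1): OLD=100055/2048 → NEW=0, ERR=100055/2048
(1,2): OLD=10937379/65536 → NEW=255, ERR=-5774301/65536
(1,3): OLD=36566759/262144 → NEW=255, ERR=-30279961/262144
(1,4): OLD=690280917/4194304 → NEW=255, ERR=-379266603/4194304
(2,0): OLD=1109037/32768 → NEW=0, ERR=1109037/32768
(2,1): OLD=26938943/1048576 → NEW=0, ERR=26938943/1048576
(2,2): OLD=1058664317/16777216 → NEW=0, ERR=1058664317/16777216
(2,3): OLD=9408382503/268435456 → NEW=0, ERR=9408382503/268435456
(2,4): OLD=-26383773359/4294967296 → NEW=0, ERR=-26383773359/4294967296
(3,0): OLD=1952761565/16777216 → NEW=0, ERR=1952761565/16777216
(3,1): OLD=27366655513/134217728 → NEW=255, ERR=-6858865127/134217728
(3,2): OLD=921438715363/4294967296 → NEW=255, ERR=-173777945117/4294967296
(3,3): OLD=172169896395/8589934592 → NEW=0, ERR=172169896395/8589934592
(3,4): OLD=23919847104151/137438953472 → NEW=255, ERR=-11127086031209/137438953472
(4,0): OLD=158465598675/2147483648 → NEW=0, ERR=158465598675/2147483648
(4,1): OLD=18554420177363/68719476736 → NEW=255, ERR=1030953609683/68719476736
(4,2): OLD=195145406109885/1099511627776 → NEW=255, ERR=-85230058972995/1099511627776
(4,3): OLD=2878807985465811/17592186044416 → NEW=255, ERR=-1607199455860269/17592186044416
(4,4): OLD=44468317526586949/281474976710656 → NEW=255, ERR=-27307801534630331/281474976710656
(5,0): OLD=148294124044633/1099511627776 → NEW=255, ERR=-132081341038247/1099511627776
(5,1): OLD=-253237746801205/8796093022208 → NEW=0, ERR=-253237746801205/8796093022208
(5,2): OLD=30114588857146531/281474976710656 → NEW=0, ERR=30114588857146531/281474976710656
(5,3): OLD=99329657793920653/1125899906842624 → NEW=0, ERR=99329657793920653/1125899906842624
(5,4): OLD=1775673065600051199/18014398509481984 → NEW=0, ERR=1775673065600051199/18014398509481984
Output grid:
  Row 0: .#.##  (2 black, running=2)
  Row 1: ..###  (2 black, running=4)
  Row 2: .....  (5 black, running=9)
  Row 3: .##.#  (2 black, running=11)
  Row 4: .####  (1 black, running=12)
  Row 5: #....  (4 black, running=16)

Answer: 16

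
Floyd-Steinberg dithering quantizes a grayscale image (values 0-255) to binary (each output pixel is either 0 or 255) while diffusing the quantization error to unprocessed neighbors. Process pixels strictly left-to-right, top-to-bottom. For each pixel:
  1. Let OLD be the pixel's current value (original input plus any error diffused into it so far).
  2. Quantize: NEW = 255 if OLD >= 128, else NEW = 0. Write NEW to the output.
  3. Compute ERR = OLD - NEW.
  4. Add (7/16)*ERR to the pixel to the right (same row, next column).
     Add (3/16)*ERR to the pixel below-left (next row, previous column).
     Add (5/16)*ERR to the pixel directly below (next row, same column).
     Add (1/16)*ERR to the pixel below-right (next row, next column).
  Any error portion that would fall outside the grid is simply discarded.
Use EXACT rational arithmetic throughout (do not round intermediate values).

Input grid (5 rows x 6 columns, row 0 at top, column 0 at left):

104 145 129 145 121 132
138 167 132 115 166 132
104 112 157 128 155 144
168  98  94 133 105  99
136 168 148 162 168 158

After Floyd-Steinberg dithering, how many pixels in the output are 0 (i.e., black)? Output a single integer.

Answer: 14

Derivation:
(0,0): OLD=104 → NEW=0, ERR=104
(0,1): OLD=381/2 → NEW=255, ERR=-129/2
(0,2): OLD=3225/32 → NEW=0, ERR=3225/32
(0,3): OLD=96815/512 → NEW=255, ERR=-33745/512
(0,4): OLD=755017/8192 → NEW=0, ERR=755017/8192
(0,5): OLD=22586623/131072 → NEW=255, ERR=-10836737/131072
(1,0): OLD=5069/32 → NEW=255, ERR=-3091/32
(1,1): OLD=33275/256 → NEW=255, ERR=-32005/256
(1,2): OLD=757015/8192 → NEW=0, ERR=757015/8192
(1,3): OLD=5190859/32768 → NEW=255, ERR=-3164981/32768
(1,4): OLD=278760193/2097152 → NEW=255, ERR=-256013567/2097152
(1,5): OLD=1963435447/33554432 → NEW=0, ERR=1963435447/33554432
(2,0): OLD=206329/4096 → NEW=0, ERR=206329/4096
(2,1): OLD=13927619/131072 → NEW=0, ERR=13927619/131072
(2,2): OLD=432941065/2097152 → NEW=255, ERR=-101832695/2097152
(2,3): OLD=997549825/16777216 → NEW=0, ERR=997549825/16777216
(2,4): OLD=79348969347/536870912 → NEW=255, ERR=-57553113213/536870912
(2,5): OLD=925614151365/8589934592 → NEW=0, ERR=925614151365/8589934592
(3,0): OLD=427117033/2097152 → NEW=255, ERR=-107656727/2097152
(3,1): OLD=1724544565/16777216 → NEW=0, ERR=1724544565/16777216
(3,2): OLD=19003410863/134217728 → NEW=255, ERR=-15222109777/134217728
(3,3): OLD=677121689421/8589934592 → NEW=0, ERR=677121689421/8589934592
(3,4): OLD=8927140423981/68719476736 → NEW=255, ERR=-8596326143699/68719476736
(3,5): OLD=78335135707267/1099511627776 → NEW=0, ERR=78335135707267/1099511627776
(4,0): OLD=37374586631/268435456 → NEW=255, ERR=-31076454649/268435456
(4,1): OLD=536870168667/4294967296 → NEW=0, ERR=536870168667/4294967296
(4,2): OLD=25900404232097/137438953472 → NEW=255, ERR=-9146528903263/137438953472
(4,3): OLD=279220402956421/2199023255552 → NEW=0, ERR=279220402956421/2199023255552
(4,4): OLD=7133459115362261/35184372088832 → NEW=255, ERR=-1838555767289899/35184372088832
(4,5): OLD=84208504997126835/562949953421312 → NEW=255, ERR=-59343733125307725/562949953421312
Output grid:
  Row 0: .#.#.#  (3 black, running=3)
  Row 1: ##.##.  (2 black, running=5)
  Row 2: ..#.#.  (4 black, running=9)
  Row 3: #.#.#.  (3 black, running=12)
  Row 4: #.#.##  (2 black, running=14)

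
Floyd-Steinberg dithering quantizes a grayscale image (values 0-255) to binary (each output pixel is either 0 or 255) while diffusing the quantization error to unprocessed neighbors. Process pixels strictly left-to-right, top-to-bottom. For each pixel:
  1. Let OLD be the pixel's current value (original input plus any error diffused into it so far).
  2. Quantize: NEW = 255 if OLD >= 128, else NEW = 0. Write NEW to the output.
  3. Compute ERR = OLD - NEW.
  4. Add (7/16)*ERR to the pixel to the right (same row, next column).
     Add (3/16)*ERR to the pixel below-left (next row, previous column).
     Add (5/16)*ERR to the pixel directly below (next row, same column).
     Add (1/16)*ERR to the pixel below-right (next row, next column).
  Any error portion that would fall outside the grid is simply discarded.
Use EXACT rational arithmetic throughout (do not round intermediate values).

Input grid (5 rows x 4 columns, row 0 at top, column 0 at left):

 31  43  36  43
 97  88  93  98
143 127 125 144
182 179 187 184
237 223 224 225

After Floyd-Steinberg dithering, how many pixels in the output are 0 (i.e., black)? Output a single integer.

(0,0): OLD=31 → NEW=0, ERR=31
(0,1): OLD=905/16 → NEW=0, ERR=905/16
(0,2): OLD=15551/256 → NEW=0, ERR=15551/256
(0,3): OLD=284985/4096 → NEW=0, ERR=284985/4096
(1,0): OLD=30027/256 → NEW=0, ERR=30027/256
(1,1): OLD=348813/2048 → NEW=255, ERR=-173427/2048
(1,2): OLD=5997585/65536 → NEW=0, ERR=5997585/65536
(1,3): OLD=171523399/1048576 → NEW=255, ERR=-95863481/1048576
(2,0): OLD=5366623/32768 → NEW=255, ERR=-2989217/32768
(2,1): OLD=89251461/1048576 → NEW=0, ERR=89251461/1048576
(2,2): OLD=353166745/2097152 → NEW=255, ERR=-181607015/2097152
(2,3): OLD=2793877013/33554432 → NEW=0, ERR=2793877013/33554432
(3,0): OLD=2842932975/16777216 → NEW=255, ERR=-1435257105/16777216
(3,1): OLD=39254216305/268435456 → NEW=255, ERR=-29196824975/268435456
(3,2): OLD=572454042255/4294967296 → NEW=255, ERR=-522762618225/4294967296
(3,3): OLD=10401195513449/68719476736 → NEW=255, ERR=-7122271054231/68719476736
(4,0): OLD=815496205827/4294967296 → NEW=255, ERR=-279720454653/4294967296
(4,1): OLD=4547470229001/34359738368 → NEW=255, ERR=-4214263054839/34359738368
(4,2): OLD=116628712039785/1099511627776 → NEW=0, ERR=116628712039785/1099511627776
(4,3): OLD=4071033929668015/17592186044416 → NEW=255, ERR=-414973511658065/17592186044416
Output grid:
  Row 0: ....  (4 black, running=4)
  Row 1: .#.#  (2 black, running=6)
  Row 2: #.#.  (2 black, running=8)
  Row 3: ####  (0 black, running=8)
  Row 4: ##.#  (1 black, running=9)

Answer: 9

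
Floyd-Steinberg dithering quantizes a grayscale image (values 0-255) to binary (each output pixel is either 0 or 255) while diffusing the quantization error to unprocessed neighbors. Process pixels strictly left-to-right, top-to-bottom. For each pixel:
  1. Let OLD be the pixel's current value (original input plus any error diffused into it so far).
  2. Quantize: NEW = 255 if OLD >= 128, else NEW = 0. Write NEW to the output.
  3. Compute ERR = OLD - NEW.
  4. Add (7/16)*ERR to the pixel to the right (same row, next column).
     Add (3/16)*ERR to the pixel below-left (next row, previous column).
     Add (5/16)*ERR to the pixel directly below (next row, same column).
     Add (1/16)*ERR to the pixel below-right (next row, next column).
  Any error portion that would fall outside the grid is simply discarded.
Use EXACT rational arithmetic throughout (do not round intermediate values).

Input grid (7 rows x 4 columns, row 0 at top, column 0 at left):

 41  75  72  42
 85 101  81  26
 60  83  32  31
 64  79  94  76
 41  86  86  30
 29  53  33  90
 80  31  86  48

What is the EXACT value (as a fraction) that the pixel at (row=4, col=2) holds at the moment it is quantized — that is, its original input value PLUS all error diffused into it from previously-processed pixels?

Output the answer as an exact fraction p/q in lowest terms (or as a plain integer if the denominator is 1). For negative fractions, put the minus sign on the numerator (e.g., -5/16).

Answer: 16454641773807/1099511627776

Derivation:
(0,0): OLD=41 → NEW=0, ERR=41
(0,1): OLD=1487/16 → NEW=0, ERR=1487/16
(0,2): OLD=28841/256 → NEW=0, ERR=28841/256
(0,3): OLD=373919/4096 → NEW=0, ERR=373919/4096
(1,0): OLD=29501/256 → NEW=0, ERR=29501/256
(1,1): OLD=418091/2048 → NEW=255, ERR=-104149/2048
(1,2): OLD=7660039/65536 → NEW=0, ERR=7660039/65536
(1,3): OLD=118180065/1048576 → NEW=0, ERR=118180065/1048576
(2,0): OLD=2833673/32768 → NEW=0, ERR=2833673/32768
(2,1): OLD=140571763/1048576 → NEW=255, ERR=-126815117/1048576
(2,2): OLD=70398015/2097152 → NEW=0, ERR=70398015/2097152
(2,3): OLD=2959895395/33554432 → NEW=0, ERR=2959895395/33554432
(3,0): OLD=1146684153/16777216 → NEW=0, ERR=1146684153/16777216
(3,1): OLD=22228373671/268435456 → NEW=0, ERR=22228373671/268435456
(3,2): OLD=642953090649/4294967296 → NEW=255, ERR=-452263569831/4294967296
(3,3): OLD=4095343430639/68719476736 → NEW=0, ERR=4095343430639/68719476736
(4,0): OLD=334513512389/4294967296 → NEW=0, ERR=334513512389/4294967296
(4,1): OLD=4483249956687/34359738368 → NEW=255, ERR=-4278483327153/34359738368
(4,2): OLD=16454641773807/1099511627776 → NEW=0, ERR=16454641773807/1099511627776
Target (4,2): original=86, with diffused error = 16454641773807/1099511627776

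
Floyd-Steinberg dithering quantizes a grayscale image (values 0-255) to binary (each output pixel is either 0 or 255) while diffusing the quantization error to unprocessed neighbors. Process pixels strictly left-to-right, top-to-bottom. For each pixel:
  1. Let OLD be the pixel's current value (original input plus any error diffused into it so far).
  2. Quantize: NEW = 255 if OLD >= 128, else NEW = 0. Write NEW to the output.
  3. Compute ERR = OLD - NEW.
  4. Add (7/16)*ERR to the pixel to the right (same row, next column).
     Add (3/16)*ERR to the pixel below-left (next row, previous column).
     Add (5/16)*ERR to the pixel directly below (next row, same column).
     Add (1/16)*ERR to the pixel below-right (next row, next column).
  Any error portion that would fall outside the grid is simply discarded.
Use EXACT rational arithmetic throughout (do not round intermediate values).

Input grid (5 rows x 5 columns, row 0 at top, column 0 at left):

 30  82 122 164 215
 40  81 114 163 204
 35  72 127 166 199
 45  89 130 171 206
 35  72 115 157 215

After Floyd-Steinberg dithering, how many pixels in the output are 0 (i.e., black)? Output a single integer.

(0,0): OLD=30 → NEW=0, ERR=30
(0,1): OLD=761/8 → NEW=0, ERR=761/8
(0,2): OLD=20943/128 → NEW=255, ERR=-11697/128
(0,3): OLD=253993/2048 → NEW=0, ERR=253993/2048
(0,4): OLD=8823071/32768 → NEW=255, ERR=467231/32768
(1,0): OLD=8603/128 → NEW=0, ERR=8603/128
(1,1): OLD=127869/1024 → NEW=0, ERR=127869/1024
(1,2): OLD=5546753/32768 → NEW=255, ERR=-2809087/32768
(1,3): OLD=21130509/131072 → NEW=255, ERR=-12292851/131072
(1,4): OLD=367369223/2097152 → NEW=255, ERR=-167404537/2097152
(2,0): OLD=1301167/16384 → NEW=0, ERR=1301167/16384
(2,1): OLD=70199221/524288 → NEW=255, ERR=-63494219/524288
(2,2): OLD=314121439/8388608 → NEW=0, ERR=314121439/8388608
(2,3): OLD=17817299885/134217728 → NEW=255, ERR=-16408220755/134217728
(2,4): OLD=246334369403/2147483648 → NEW=0, ERR=246334369403/2147483648
(3,0): OLD=395191423/8388608 → NEW=0, ERR=395191423/8388608
(3,1): OLD=5620371027/67108864 → NEW=0, ERR=5620371027/67108864
(3,2): OLD=317508601409/2147483648 → NEW=255, ERR=-230099728831/2147483648
(3,3): OLD=471447211913/4294967296 → NEW=0, ERR=471447211913/4294967296
(3,4): OLD=19394623320877/68719476736 → NEW=255, ERR=1871156753197/68719476736
(4,0): OLD=70249733841/1073741824 → NEW=0, ERR=70249733841/1073741824
(4,1): OLD=3767526618385/34359738368 → NEW=0, ERR=3767526618385/34359738368
(4,2): OLD=85378989671071/549755813888 → NEW=255, ERR=-54808742870369/549755813888
(4,3): OLD=1285053851514385/8796093022208 → NEW=255, ERR=-957949869148655/8796093022208
(4,4): OLD=25715975124398839/140737488355328 → NEW=255, ERR=-10172084406209801/140737488355328
Output grid:
  Row 0: ..#.#  (3 black, running=3)
  Row 1: ..###  (2 black, running=5)
  Row 2: .#.#.  (3 black, running=8)
  Row 3: ..#.#  (3 black, running=11)
  Row 4: ..###  (2 black, running=13)

Answer: 13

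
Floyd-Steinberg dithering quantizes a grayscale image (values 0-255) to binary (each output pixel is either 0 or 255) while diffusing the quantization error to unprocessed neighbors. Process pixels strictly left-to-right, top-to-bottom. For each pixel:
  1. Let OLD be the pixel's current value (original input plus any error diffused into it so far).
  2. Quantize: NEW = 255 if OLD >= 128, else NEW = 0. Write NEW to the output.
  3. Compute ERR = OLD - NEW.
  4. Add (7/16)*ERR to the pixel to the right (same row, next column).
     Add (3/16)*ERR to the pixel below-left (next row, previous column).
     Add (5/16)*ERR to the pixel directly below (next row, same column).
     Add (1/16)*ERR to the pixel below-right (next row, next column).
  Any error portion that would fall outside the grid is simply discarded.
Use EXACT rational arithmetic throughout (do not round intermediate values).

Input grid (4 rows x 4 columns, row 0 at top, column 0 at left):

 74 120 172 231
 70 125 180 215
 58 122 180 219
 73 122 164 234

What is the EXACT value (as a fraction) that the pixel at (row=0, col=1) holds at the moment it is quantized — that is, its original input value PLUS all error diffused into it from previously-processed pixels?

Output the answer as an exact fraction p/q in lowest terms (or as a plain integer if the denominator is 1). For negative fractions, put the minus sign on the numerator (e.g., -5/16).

Answer: 1219/8

Derivation:
(0,0): OLD=74 → NEW=0, ERR=74
(0,1): OLD=1219/8 → NEW=255, ERR=-821/8
Target (0,1): original=120, with diffused error = 1219/8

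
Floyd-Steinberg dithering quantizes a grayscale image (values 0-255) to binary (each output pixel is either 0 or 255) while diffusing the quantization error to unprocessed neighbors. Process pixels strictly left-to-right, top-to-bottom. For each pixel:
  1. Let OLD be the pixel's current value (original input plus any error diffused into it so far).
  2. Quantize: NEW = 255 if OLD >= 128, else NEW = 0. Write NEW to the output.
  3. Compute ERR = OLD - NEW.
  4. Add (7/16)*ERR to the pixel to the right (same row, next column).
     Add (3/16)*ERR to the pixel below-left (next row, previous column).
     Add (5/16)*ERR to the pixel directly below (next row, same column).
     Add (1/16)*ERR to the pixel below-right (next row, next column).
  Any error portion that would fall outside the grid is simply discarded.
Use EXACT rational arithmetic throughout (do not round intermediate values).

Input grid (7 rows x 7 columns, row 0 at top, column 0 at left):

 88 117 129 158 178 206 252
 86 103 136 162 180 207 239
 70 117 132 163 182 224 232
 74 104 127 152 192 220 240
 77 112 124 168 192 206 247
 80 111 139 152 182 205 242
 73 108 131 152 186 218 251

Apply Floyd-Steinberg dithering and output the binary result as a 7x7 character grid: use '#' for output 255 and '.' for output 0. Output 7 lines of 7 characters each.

(0,0): OLD=88 → NEW=0, ERR=88
(0,1): OLD=311/2 → NEW=255, ERR=-199/2
(0,2): OLD=2735/32 → NEW=0, ERR=2735/32
(0,3): OLD=100041/512 → NEW=255, ERR=-30519/512
(0,4): OLD=1244543/8192 → NEW=255, ERR=-844417/8192
(0,5): OLD=21089913/131072 → NEW=255, ERR=-12333447/131072
(0,6): OLD=442148175/2097152 → NEW=255, ERR=-92625585/2097152
(1,0): OLD=3035/32 → NEW=0, ERR=3035/32
(1,1): OLD=34541/256 → NEW=255, ERR=-30739/256
(1,2): OLD=760065/8192 → NEW=0, ERR=760065/8192
(1,3): OLD=5569877/32768 → NEW=255, ERR=-2785963/32768
(1,4): OLD=187113831/2097152 → NEW=0, ERR=187113831/2097152
(1,5): OLD=3387420487/16777216 → NEW=255, ERR=-890769593/16777216
(1,6): OLD=52636982217/268435456 → NEW=255, ERR=-15814059063/268435456
(2,0): OLD=315903/4096 → NEW=0, ERR=315903/4096
(2,1): OLD=17896981/131072 → NEW=255, ERR=-15526379/131072
(2,2): OLD=179774687/2097152 → NEW=0, ERR=179774687/2097152
(2,3): OLD=3296102599/16777216 → NEW=255, ERR=-982087481/16777216
(2,4): OLD=22683236015/134217728 → NEW=255, ERR=-11542284625/134217728
(2,5): OLD=705727515293/4294967296 → NEW=255, ERR=-389489145187/4294967296
(2,6): OLD=11723332845595/68719476736 → NEW=255, ERR=-5800133722085/68719476736
(3,0): OLD=159154591/2097152 → NEW=0, ERR=159154591/2097152
(3,1): OLD=2031349571/16777216 → NEW=0, ERR=2031349571/16777216
(3,2): OLD=25284049217/134217728 → NEW=255, ERR=-8941471423/134217728
(3,3): OLD=50355610347/536870912 → NEW=0, ERR=50355610347/536870912
(3,4): OLD=12747406342047/68719476736 → NEW=255, ERR=-4776060225633/68719476736
(3,5): OLD=76995477011037/549755813888 → NEW=255, ERR=-63192255530403/549755813888
(3,6): OLD=1386856577149763/8796093022208 → NEW=255, ERR=-856147143513277/8796093022208
(4,0): OLD=33129762465/268435456 → NEW=0, ERR=33129762465/268435456
(4,1): OLD=842175599197/4294967296 → NEW=255, ERR=-253041061283/4294967296
(4,2): OLD=7047852397107/68719476736 → NEW=0, ERR=7047852397107/68719476736
(4,3): OLD=123687148411361/549755813888 → NEW=255, ERR=-16500584130079/549755813888
(4,4): OLD=622145370366091/4398046511104 → NEW=255, ERR=-499356489965429/4398046511104
(4,5): OLD=13765774159828467/140737488355328 → NEW=0, ERR=13765774159828467/140737488355328
(4,6): OLD=567885984202210197/2251799813685248 → NEW=255, ERR=-6322968287528043/2251799813685248
(5,0): OLD=7388815952231/68719476736 → NEW=0, ERR=7388815952231/68719476736
(5,1): OLD=91574496914237/549755813888 → NEW=255, ERR=-48613235627203/549755813888
(5,2): OLD=541193684173155/4398046511104 → NEW=0, ERR=541193684173155/4398046511104
(5,3): OLD=6388687311266207/35184372088832 → NEW=255, ERR=-2583327571385953/35184372088832
(5,4): OLD=294670528639624989/2251799813685248 → NEW=255, ERR=-279538423850113251/2251799813685248
(5,5): OLD=3127878463499107133/18014398509481984 → NEW=255, ERR=-1465793156418798787/18014398509481984
(5,6): OLD=61000299294739572595/288230376151711744 → NEW=255, ERR=-12498446623946922125/288230376151711744
(6,0): OLD=791827721828815/8796093022208 → NEW=0, ERR=791827721828815/8796093022208
(6,1): OLD=21046314491925387/140737488355328 → NEW=255, ERR=-14841745038683253/140737488355328
(6,2): OLD=234239630612494113/2251799813685248 → NEW=0, ERR=234239630612494113/2251799813685248
(6,3): OLD=2863932816536396287/18014398509481984 → NEW=255, ERR=-1729738803381509633/18014398509481984
(6,4): OLD=3075137275092160327/36028797018963968 → NEW=0, ERR=3075137275092160327/36028797018963968
(6,5): OLD=987015528784172375921/4611686018427387904 → NEW=255, ERR=-188964405914811539599/4611686018427387904
(6,6): OLD=15822661430641742785799/73786976294838206464 → NEW=255, ERR=-2993017524541999862521/73786976294838206464
Row 0: .#.####
Row 1: .#.#.##
Row 2: .#.####
Row 3: ..#.###
Row 4: .#.##.#
Row 5: .#.####
Row 6: .#.#.##

Answer: .#.####
.#.#.##
.#.####
..#.###
.#.##.#
.#.####
.#.#.##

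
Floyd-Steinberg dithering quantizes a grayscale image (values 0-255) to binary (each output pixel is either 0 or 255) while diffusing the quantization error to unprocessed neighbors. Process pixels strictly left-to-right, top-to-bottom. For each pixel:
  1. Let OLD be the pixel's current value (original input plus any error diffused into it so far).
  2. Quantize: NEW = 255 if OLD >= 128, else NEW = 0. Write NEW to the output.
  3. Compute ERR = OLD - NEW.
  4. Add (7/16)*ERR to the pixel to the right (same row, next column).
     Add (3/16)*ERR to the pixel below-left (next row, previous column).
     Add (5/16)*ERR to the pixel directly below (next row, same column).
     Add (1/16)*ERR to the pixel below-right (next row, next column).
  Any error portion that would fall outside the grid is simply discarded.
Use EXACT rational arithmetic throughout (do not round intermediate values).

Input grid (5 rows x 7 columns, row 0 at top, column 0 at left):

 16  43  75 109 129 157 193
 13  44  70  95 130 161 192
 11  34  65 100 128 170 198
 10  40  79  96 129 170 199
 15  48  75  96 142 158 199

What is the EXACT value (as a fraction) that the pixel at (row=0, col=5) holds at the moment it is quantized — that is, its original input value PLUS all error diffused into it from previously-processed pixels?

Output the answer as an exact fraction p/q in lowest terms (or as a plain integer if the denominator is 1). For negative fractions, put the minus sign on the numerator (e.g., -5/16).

Answer: 6344033/32768

Derivation:
(0,0): OLD=16 → NEW=0, ERR=16
(0,1): OLD=50 → NEW=0, ERR=50
(0,2): OLD=775/8 → NEW=0, ERR=775/8
(0,3): OLD=19377/128 → NEW=255, ERR=-13263/128
(0,4): OLD=171351/2048 → NEW=0, ERR=171351/2048
(0,5): OLD=6344033/32768 → NEW=255, ERR=-2011807/32768
Target (0,5): original=157, with diffused error = 6344033/32768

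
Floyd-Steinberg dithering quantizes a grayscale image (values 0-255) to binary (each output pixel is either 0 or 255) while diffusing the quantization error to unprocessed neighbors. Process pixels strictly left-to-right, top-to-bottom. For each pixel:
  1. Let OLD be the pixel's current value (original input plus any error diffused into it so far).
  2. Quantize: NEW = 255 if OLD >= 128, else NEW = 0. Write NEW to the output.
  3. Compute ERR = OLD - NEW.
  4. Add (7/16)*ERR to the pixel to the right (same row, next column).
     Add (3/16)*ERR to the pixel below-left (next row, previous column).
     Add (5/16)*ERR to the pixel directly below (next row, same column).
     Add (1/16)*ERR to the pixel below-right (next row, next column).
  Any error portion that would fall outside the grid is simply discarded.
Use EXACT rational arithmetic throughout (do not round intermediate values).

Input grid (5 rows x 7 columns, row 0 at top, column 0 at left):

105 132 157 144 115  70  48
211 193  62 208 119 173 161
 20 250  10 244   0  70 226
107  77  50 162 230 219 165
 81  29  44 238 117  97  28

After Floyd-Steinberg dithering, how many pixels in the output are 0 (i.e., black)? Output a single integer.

(0,0): OLD=105 → NEW=0, ERR=105
(0,1): OLD=2847/16 → NEW=255, ERR=-1233/16
(0,2): OLD=31561/256 → NEW=0, ERR=31561/256
(0,3): OLD=810751/4096 → NEW=255, ERR=-233729/4096
(0,4): OLD=5900537/65536 → NEW=0, ERR=5900537/65536
(0,5): OLD=114704079/1048576 → NEW=0, ERR=114704079/1048576
(0,6): OLD=1608234921/16777216 → NEW=0, ERR=1608234921/16777216
(1,0): OLD=58717/256 → NEW=255, ERR=-6563/256
(1,1): OLD=383755/2048 → NEW=255, ERR=-138485/2048
(1,2): OLD=3632487/65536 → NEW=0, ERR=3632487/65536
(1,3): OLD=62653531/262144 → NEW=255, ERR=-4193189/262144
(1,4): OLD=2635399985/16777216 → NEW=255, ERR=-1642790095/16777216
(1,5): OLD=25225685889/134217728 → NEW=255, ERR=-8999834751/134217728
(1,6): OLD=361757543023/2147483648 → NEW=255, ERR=-185850787217/2147483648
(2,0): OLD=-22615/32768 → NEW=0, ERR=-22615/32768
(2,1): OLD=248887123/1048576 → NEW=255, ERR=-18499757/1048576
(2,2): OLD=207650233/16777216 → NEW=0, ERR=207650233/16777216
(2,3): OLD=30805764401/134217728 → NEW=255, ERR=-3419756239/134217728
(2,4): OLD=-59398157247/1073741824 → NEW=0, ERR=-59398157247/1073741824
(2,5): OLD=85791210411/34359738368 → NEW=0, ERR=85791210411/34359738368
(2,6): OLD=107673331737949/549755813888 → NEW=255, ERR=-32514400803491/549755813888
(3,0): OLD=1736044441/16777216 → NEW=0, ERR=1736044441/16777216
(3,1): OLD=15976616229/134217728 → NEW=0, ERR=15976616229/134217728
(3,2): OLD=107444633855/1073741824 → NEW=0, ERR=107444633855/1073741824
(3,3): OLD=808389034601/4294967296 → NEW=255, ERR=-286827625879/4294967296
(3,4): OLD=100259701019545/549755813888 → NEW=255, ERR=-39928031521895/549755813888
(3,5): OLD=762878194561115/4398046511104 → NEW=255, ERR=-358623665770405/4398046511104
(3,6): OLD=7810882371714693/70368744177664 → NEW=0, ERR=7810882371714693/70368744177664
(4,0): OLD=291317801815/2147483648 → NEW=255, ERR=-256290528425/2147483648
(4,1): OLD=1347409503595/34359738368 → NEW=0, ERR=1347409503595/34359738368
(4,2): OLD=48018414486565/549755813888 → NEW=0, ERR=48018414486565/549755813888
(4,3): OLD=1090628459048487/4398046511104 → NEW=255, ERR=-30873401283033/4398046511104
(4,4): OLD=2525162756359173/35184372088832 → NEW=0, ERR=2525162756359173/35184372088832
(4,5): OLD=134196535371472069/1125899906842624 → NEW=0, ERR=134196535371472069/1125899906842624
(4,6): OLD=1976841837165751795/18014398509481984 → NEW=0, ERR=1976841837165751795/18014398509481984
Output grid:
  Row 0: .#.#...  (5 black, running=5)
  Row 1: ##.####  (1 black, running=6)
  Row 2: .#.#..#  (4 black, running=10)
  Row 3: ...###.  (4 black, running=14)
  Row 4: #..#...  (5 black, running=19)

Answer: 19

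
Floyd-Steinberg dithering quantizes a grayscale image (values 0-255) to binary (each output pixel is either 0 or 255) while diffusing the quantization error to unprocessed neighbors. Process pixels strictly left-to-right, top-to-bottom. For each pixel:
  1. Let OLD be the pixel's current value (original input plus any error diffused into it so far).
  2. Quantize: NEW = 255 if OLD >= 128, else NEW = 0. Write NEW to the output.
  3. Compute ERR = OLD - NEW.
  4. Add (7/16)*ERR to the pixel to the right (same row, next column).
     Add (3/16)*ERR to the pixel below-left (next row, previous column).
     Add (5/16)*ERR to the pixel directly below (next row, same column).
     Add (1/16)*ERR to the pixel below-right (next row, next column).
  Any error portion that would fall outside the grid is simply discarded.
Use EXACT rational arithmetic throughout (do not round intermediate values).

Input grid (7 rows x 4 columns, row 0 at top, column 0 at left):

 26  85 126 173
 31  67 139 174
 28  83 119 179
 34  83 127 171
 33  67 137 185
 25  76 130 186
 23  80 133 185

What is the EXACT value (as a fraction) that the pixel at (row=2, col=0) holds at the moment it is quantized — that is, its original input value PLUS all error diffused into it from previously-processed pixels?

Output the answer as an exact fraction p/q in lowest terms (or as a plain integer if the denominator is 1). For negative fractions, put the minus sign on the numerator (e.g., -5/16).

(0,0): OLD=26 → NEW=0, ERR=26
(0,1): OLD=771/8 → NEW=0, ERR=771/8
(0,2): OLD=21525/128 → NEW=255, ERR=-11115/128
(0,3): OLD=276499/2048 → NEW=255, ERR=-245741/2048
(1,0): OLD=7321/128 → NEW=0, ERR=7321/128
(1,1): OLD=110063/1024 → NEW=0, ERR=110063/1024
(1,2): OLD=4666587/32768 → NEW=255, ERR=-3689253/32768
(1,3): OLD=42896621/524288 → NEW=0, ERR=42896621/524288
(2,0): OLD=1081781/16384 → NEW=0, ERR=1081781/16384
Target (2,0): original=28, with diffused error = 1081781/16384

Answer: 1081781/16384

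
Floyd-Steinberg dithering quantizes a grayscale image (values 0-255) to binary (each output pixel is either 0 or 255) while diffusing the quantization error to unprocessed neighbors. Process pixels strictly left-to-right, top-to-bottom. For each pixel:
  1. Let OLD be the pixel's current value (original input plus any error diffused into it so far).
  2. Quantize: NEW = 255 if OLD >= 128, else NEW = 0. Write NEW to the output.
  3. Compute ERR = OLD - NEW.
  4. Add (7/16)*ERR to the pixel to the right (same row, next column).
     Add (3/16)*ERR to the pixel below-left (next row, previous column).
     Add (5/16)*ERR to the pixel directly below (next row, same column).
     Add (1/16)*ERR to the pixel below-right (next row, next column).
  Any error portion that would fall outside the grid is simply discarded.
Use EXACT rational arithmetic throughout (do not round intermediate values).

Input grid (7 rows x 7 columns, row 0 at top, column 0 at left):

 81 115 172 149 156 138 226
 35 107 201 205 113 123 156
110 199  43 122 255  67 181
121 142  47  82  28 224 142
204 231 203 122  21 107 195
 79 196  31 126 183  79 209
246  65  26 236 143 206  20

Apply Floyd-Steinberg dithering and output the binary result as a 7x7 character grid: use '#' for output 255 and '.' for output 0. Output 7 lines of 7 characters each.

Answer: .#.##.#
..##.#.
##..#.#
.#.#.##
###...#
.#.##.#
#..#.#.

Derivation:
(0,0): OLD=81 → NEW=0, ERR=81
(0,1): OLD=2407/16 → NEW=255, ERR=-1673/16
(0,2): OLD=32321/256 → NEW=0, ERR=32321/256
(0,3): OLD=836551/4096 → NEW=255, ERR=-207929/4096
(0,4): OLD=8768113/65536 → NEW=255, ERR=-7943567/65536
(0,5): OLD=89098519/1048576 → NEW=0, ERR=89098519/1048576
(0,6): OLD=4415340449/16777216 → NEW=255, ERR=137150369/16777216
(1,0): OLD=10421/256 → NEW=0, ERR=10421/256
(1,1): OLD=247539/2048 → NEW=0, ERR=247539/2048
(1,2): OLD=18171887/65536 → NEW=255, ERR=1460207/65536
(1,3): OLD=48247171/262144 → NEW=255, ERR=-18599549/262144
(1,4): OLD=953618409/16777216 → NEW=0, ERR=953618409/16777216
(1,5): OLD=22599334713/134217728 → NEW=255, ERR=-11626185927/134217728
(1,6): OLD=270514772791/2147483648 → NEW=0, ERR=270514772791/2147483648
(2,0): OLD=4763937/32768 → NEW=255, ERR=-3591903/32768
(2,1): OLD=205034619/1048576 → NEW=255, ERR=-62352261/1048576
(2,2): OLD=305316401/16777216 → NEW=0, ERR=305316401/16777216
(2,3): OLD=16084576489/134217728 → NEW=0, ERR=16084576489/134217728
(2,4): OLD=326971787577/1073741824 → NEW=255, ERR=53167622457/1073741824
(2,5): OLD=3049961785619/34359738368 → NEW=0, ERR=3049961785619/34359738368
(2,6): OLD=139520413039029/549755813888 → NEW=255, ERR=-667319502411/549755813888
(3,0): OLD=1268281873/16777216 → NEW=0, ERR=1268281873/16777216
(3,1): OLD=20542260925/134217728 → NEW=255, ERR=-13683259715/134217728
(3,2): OLD=28817104775/1073741824 → NEW=0, ERR=28817104775/1073741824
(3,3): OLD=608223795777/4294967296 → NEW=255, ERR=-486992864703/4294967296
(3,4): OLD=9895918896657/549755813888 → NEW=0, ERR=9895918896657/549755813888
(3,5): OLD=1154406538145731/4398046511104 → NEW=255, ERR=32904677814211/4398046511104
(3,6): OLD=10586396746390557/70368744177664 → NEW=255, ERR=-7357633018913763/70368744177664
(4,0): OLD=447768159967/2147483648 → NEW=255, ERR=-99840170273/2147483648
(4,1): OLD=6478800302291/34359738368 → NEW=255, ERR=-2282932981549/34359738368
(4,2): OLD=85039892872509/549755813888 → NEW=255, ERR=-55147839668931/549755813888
(4,3): OLD=209927575975855/4398046511104 → NEW=0, ERR=209927575975855/4398046511104
(4,4): OLD=1471553377707485/35184372088832 → NEW=0, ERR=1471553377707485/35184372088832
(4,5): OLD=122899190107233245/1125899906842624 → NEW=0, ERR=122899190107233245/1125899906842624
(4,6): OLD=3792914996106956571/18014398509481984 → NEW=255, ERR=-800756623810949349/18014398509481984
(5,0): OLD=28594696730665/549755813888 → NEW=0, ERR=28594696730665/549755813888
(5,1): OLD=775279934173411/4398046511104 → NEW=255, ERR=-346221926158109/4398046511104
(5,2): OLD=-1055234347033563/35184372088832 → NEW=0, ERR=-1055234347033563/35184372088832
(5,3): OLD=36413677567597721/281474976710656 → NEW=255, ERR=-35362441493619559/281474976710656
(5,4): OLD=2964374135618571635/18014398509481984 → NEW=255, ERR=-1629297484299334285/18014398509481984
(5,5): OLD=9774108996210965827/144115188075855872 → NEW=0, ERR=9774108996210965827/144115188075855872
(5,6): OLD=534040783280426678157/2305843009213693952 → NEW=255, ERR=-53949184069065279603/2305843009213693952
(6,0): OLD=17415833158457617/70368744177664 → NEW=255, ERR=-528196606846703/70368744177664
(6,1): OLD=39117078703518661/1125899906842624 → NEW=0, ERR=39117078703518661/1125899906842624
(6,2): OLD=60374305625881519/18014398509481984 → NEW=0, ERR=60374305625881519/18014398509481984
(6,3): OLD=25850417597323848113/144115188075855872 → NEW=255, ERR=-10898955362019399247/144115188075855872
(6,4): OLD=24935965044418594035/288230376151711744 → NEW=0, ERR=24935965044418594035/288230376151711744
(6,5): OLD=9408003690355143170623/36893488147419103232 → NEW=255, ERR=164212763271846463/36893488147419103232
(6,6): OLD=9993302874021800842953/590295810358705651712 → NEW=0, ERR=9993302874021800842953/590295810358705651712
Row 0: .#.##.#
Row 1: ..##.#.
Row 2: ##..#.#
Row 3: .#.#.##
Row 4: ###...#
Row 5: .#.##.#
Row 6: #..#.#.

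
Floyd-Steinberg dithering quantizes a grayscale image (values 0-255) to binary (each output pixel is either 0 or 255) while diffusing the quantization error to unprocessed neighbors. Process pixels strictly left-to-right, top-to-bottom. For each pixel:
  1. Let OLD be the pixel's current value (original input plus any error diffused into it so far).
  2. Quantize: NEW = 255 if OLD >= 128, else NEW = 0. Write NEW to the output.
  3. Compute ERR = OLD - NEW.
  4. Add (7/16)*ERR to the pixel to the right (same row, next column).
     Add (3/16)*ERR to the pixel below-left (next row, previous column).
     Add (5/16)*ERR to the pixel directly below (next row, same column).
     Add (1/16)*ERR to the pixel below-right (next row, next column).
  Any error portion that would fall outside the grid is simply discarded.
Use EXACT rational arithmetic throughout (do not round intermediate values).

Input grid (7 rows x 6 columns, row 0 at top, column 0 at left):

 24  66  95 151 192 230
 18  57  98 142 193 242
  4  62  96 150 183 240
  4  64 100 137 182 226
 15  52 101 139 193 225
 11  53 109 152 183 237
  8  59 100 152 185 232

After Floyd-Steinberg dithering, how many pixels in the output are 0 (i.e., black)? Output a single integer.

(0,0): OLD=24 → NEW=0, ERR=24
(0,1): OLD=153/2 → NEW=0, ERR=153/2
(0,2): OLD=4111/32 → NEW=255, ERR=-4049/32
(0,3): OLD=48969/512 → NEW=0, ERR=48969/512
(0,4): OLD=1915647/8192 → NEW=255, ERR=-173313/8192
(0,5): OLD=28933369/131072 → NEW=255, ERR=-4489991/131072
(1,0): OLD=1275/32 → NEW=0, ERR=1275/32
(1,1): OLD=19485/256 → NEW=0, ERR=19485/256
(1,2): OLD=937761/8192 → NEW=0, ERR=937761/8192
(1,3): OLD=6884397/32768 → NEW=255, ERR=-1471443/32768
(1,4): OLD=348750983/2097152 → NEW=255, ERR=-186022777/2097152
(1,5): OLD=6414445697/33554432 → NEW=255, ERR=-2141934463/33554432
(2,0): OLD=125839/4096 → NEW=0, ERR=125839/4096
(2,1): OLD=16145493/131072 → NEW=0, ERR=16145493/131072
(2,2): OLD=381684927/2097152 → NEW=255, ERR=-153088833/2097152
(2,3): OLD=1586339847/16777216 → NEW=0, ERR=1586339847/16777216
(2,4): OLD=97641751573/536870912 → NEW=255, ERR=-39260330987/536870912
(2,5): OLD=1567785397219/8589934592 → NEW=255, ERR=-622647923741/8589934592
(3,0): OLD=76959327/2097152 → NEW=0, ERR=76959327/2097152
(3,1): OLD=1791500723/16777216 → NEW=0, ERR=1791500723/16777216
(3,2): OLD=20043069993/134217728 → NEW=255, ERR=-14182450647/134217728
(3,3): OLD=876555062299/8589934592 → NEW=0, ERR=876555062299/8589934592
(3,4): OLD=13476605359739/68719476736 → NEW=255, ERR=-4046861207941/68719476736
(3,5): OLD=190230360105813/1099511627776 → NEW=255, ERR=-90145104977067/1099511627776
(4,0): OLD=12479407089/268435456 → NEW=0, ERR=12479407089/268435456
(4,1): OLD=378770296829/4294967296 → NEW=0, ERR=378770296829/4294967296
(4,2): OLD=18192647806311/137438953472 → NEW=255, ERR=-16854285329049/137438953472
(4,3): OLD=219004643492131/2199023255552 → NEW=0, ERR=219004643492131/2199023255552
(4,4): OLD=7359645990405075/35184372088832 → NEW=255, ERR=-1612368892247085/35184372088832
(4,5): OLD=98881947539269093/562949953421312 → NEW=255, ERR=-44670290583165467/562949953421312
(5,0): OLD=2890577701703/68719476736 → NEW=0, ERR=2890577701703/68719476736
(5,1): OLD=173446168303159/2199023255552 → NEW=0, ERR=173446168303159/2199023255552
(5,2): OLD=2275910615966861/17592186044416 → NEW=255, ERR=-2210096825359219/17592186044416
(5,3): OLD=62995605123403039/562949953421312 → NEW=0, ERR=62995605123403039/562949953421312
(5,4): OLD=235293938135768143/1125899906842624 → NEW=255, ERR=-51810538109100977/1125899906842624
(5,5): OLD=3408439969599961979/18014398509481984 → NEW=255, ERR=-1185231650317943941/18014398509481984
(6,0): OLD=1264305913892613/35184372088832 → NEW=0, ERR=1264305913892613/35184372088832
(6,1): OLD=44159276944475041/562949953421312 → NEW=0, ERR=44159276944475041/562949953421312
(6,2): OLD=272402101620941817/2251799813685248 → NEW=0, ERR=272402101620941817/2251799813685248
(6,3): OLD=8049348338396590741/36028797018963968 → NEW=255, ERR=-1137994901439221099/36028797018963968
(6,4): OLD=87309917594592772117/576460752303423488 → NEW=255, ERR=-59687574242780217323/576460752303423488
(6,5): OLD=1505845233288115735411/9223372036854775808 → NEW=255, ERR=-846114636109852095629/9223372036854775808
Output grid:
  Row 0: ..#.##  (3 black, running=3)
  Row 1: ...###  (3 black, running=6)
  Row 2: ..#.##  (3 black, running=9)
  Row 3: ..#.##  (3 black, running=12)
  Row 4: ..#.##  (3 black, running=15)
  Row 5: ..#.##  (3 black, running=18)
  Row 6: ...###  (3 black, running=21)

Answer: 21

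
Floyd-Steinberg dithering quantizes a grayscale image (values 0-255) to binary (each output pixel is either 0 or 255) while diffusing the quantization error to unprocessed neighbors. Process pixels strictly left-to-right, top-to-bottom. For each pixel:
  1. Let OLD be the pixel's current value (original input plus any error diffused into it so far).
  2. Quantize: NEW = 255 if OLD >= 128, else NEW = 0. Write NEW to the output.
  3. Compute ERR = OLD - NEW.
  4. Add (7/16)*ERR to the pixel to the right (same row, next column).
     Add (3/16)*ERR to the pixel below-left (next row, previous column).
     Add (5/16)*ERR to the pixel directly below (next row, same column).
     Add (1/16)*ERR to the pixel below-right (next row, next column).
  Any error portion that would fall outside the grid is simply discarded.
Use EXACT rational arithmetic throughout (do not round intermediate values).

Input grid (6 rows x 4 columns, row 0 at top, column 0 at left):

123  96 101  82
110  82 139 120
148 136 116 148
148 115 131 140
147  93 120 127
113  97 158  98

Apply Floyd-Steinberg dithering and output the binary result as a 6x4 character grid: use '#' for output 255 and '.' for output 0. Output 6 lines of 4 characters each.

(0,0): OLD=123 → NEW=0, ERR=123
(0,1): OLD=2397/16 → NEW=255, ERR=-1683/16
(0,2): OLD=14075/256 → NEW=0, ERR=14075/256
(0,3): OLD=434397/4096 → NEW=0, ERR=434397/4096
(1,0): OLD=32951/256 → NEW=255, ERR=-32329/256
(1,1): OLD=24321/2048 → NEW=0, ERR=24321/2048
(1,2): OLD=11448341/65536 → NEW=255, ERR=-5263339/65536
(1,3): OLD=127340707/1048576 → NEW=0, ERR=127340707/1048576
(2,0): OLD=3629467/32768 → NEW=0, ERR=3629467/32768
(2,1): OLD=173243993/1048576 → NEW=255, ERR=-94142887/1048576
(2,2): OLD=157570525/2097152 → NEW=0, ERR=157570525/2097152
(2,3): OLD=7174029833/33554432 → NEW=255, ERR=-1382350327/33554432
(3,0): OLD=2781314027/16777216 → NEW=255, ERR=-1496876053/16777216
(3,1): OLD=18500493813/268435456 → NEW=0, ERR=18500493813/268435456
(3,2): OLD=735712321547/4294967296 → NEW=255, ERR=-359504338933/4294967296
(3,3): OLD=6542196596429/68719476736 → NEW=0, ERR=6542196596429/68719476736
(4,0): OLD=567111589711/4294967296 → NEW=255, ERR=-528105070769/4294967296
(4,1): OLD=1356251029869/34359738368 → NEW=0, ERR=1356251029869/34359738368
(4,2): OLD=146531278842061/1099511627776 → NEW=255, ERR=-133844186240819/1099511627776
(4,3): OLD=1728640940902571/17592186044416 → NEW=0, ERR=1728640940902571/17592186044416
(5,0): OLD=45066957228191/549755813888 → NEW=0, ERR=45066957228191/549755813888
(5,1): OLD=2017652155442745/17592186044416 → NEW=0, ERR=2017652155442745/17592186044416
(5,2): OLD=1680293745597437/8796093022208 → NEW=255, ERR=-562709975065603/8796093022208
(5,3): OLD=26208305791385597/281474976710656 → NEW=0, ERR=26208305791385597/281474976710656
Row 0: .#..
Row 1: #.#.
Row 2: .#.#
Row 3: #.#.
Row 4: #.#.
Row 5: ..#.

Answer: .#..
#.#.
.#.#
#.#.
#.#.
..#.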